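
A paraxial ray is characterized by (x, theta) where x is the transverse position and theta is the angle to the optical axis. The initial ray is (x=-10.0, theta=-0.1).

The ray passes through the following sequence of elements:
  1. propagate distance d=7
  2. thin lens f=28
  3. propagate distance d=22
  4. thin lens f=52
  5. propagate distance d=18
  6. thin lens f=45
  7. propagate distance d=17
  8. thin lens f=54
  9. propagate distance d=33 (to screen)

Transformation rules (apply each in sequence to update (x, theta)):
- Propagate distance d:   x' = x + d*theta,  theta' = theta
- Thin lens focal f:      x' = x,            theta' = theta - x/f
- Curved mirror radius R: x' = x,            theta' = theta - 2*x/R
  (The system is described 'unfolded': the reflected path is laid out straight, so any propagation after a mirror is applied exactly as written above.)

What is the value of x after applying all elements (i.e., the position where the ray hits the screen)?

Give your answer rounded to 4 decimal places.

Answer: 13.5465

Derivation:
Initial: x=-10.0000 theta=-0.1000
After 1 (propagate distance d=7): x=-10.7000 theta=-0.1000
After 2 (thin lens f=28): x=-10.7000 theta=79/280 (≈0.2821)
After 3 (propagate distance d=22): x=-629/140 (≈-4.4929) theta=79/280 (≈0.2821)
After 4 (thin lens f=52): x=-629/140 (≈-4.4929) theta=2683/7280 (≈0.3685)
After 5 (propagate distance d=18): x=7793/3640 (≈2.1409) theta=2683/7280 (≈0.3685)
After 6 (thin lens f=45): x=7793/3640 (≈2.1409) theta=105149/327600 (≈0.3210)
After 7 (propagate distance d=17): x=2488903/327600 (≈7.5974) theta=105149/327600 (≈0.3210)
After 8 (thin lens f=54): x=2488903/327600 (≈7.5974) theta=3189143/17690400 (≈0.1803)
After 9 (propagate distance d=33 (to screen)): x=6144679/453600 (≈13.5465) theta=3189143/17690400 (≈0.1803)
Rounded to 4 decimal places: x = 13.5465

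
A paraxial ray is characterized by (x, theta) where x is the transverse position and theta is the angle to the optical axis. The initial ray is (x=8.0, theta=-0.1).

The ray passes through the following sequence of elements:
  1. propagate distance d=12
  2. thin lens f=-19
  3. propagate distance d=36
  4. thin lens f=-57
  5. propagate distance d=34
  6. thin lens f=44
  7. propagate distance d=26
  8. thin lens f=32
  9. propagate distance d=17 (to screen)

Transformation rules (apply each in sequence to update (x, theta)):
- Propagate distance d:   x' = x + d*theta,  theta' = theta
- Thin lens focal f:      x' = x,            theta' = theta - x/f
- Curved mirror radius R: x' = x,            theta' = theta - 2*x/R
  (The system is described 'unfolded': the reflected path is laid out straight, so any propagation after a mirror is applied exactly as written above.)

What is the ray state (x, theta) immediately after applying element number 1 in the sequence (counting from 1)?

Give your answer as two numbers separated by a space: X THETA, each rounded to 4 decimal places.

Initial: x=8.0000 theta=-0.1000
After 1 (propagate distance d=12): x=6.8000 theta=-0.1000
Rounded to 4 decimal places: x = 6.8000, theta = -0.1000

Answer: 6.8000 -0.1000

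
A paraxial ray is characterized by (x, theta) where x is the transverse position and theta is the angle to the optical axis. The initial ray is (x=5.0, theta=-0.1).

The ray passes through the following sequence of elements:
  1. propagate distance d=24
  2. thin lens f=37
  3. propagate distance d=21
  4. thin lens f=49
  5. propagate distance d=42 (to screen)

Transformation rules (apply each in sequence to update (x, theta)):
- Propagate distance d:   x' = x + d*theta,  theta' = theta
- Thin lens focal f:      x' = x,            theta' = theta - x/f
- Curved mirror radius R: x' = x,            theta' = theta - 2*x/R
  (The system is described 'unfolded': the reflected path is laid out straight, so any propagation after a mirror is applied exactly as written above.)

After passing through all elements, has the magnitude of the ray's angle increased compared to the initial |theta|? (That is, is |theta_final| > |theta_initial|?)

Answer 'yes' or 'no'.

Answer: yes

Derivation:
Initial: x=5.0000 theta=-0.1000
After 1 (propagate distance d=24): x=2.6000 theta=-0.1000
After 2 (thin lens f=37): x=2.6000 theta=-63/370 (≈-0.1703)
After 3 (propagate distance d=21): x=-361/370 (≈-0.9757) theta=-63/370 (≈-0.1703)
After 4 (thin lens f=49): x=-361/370 (≈-0.9757) theta=-1363/9065 (≈-0.1504)
After 5 (propagate distance d=42 (to screen)): x=-18883/2590 (≈-7.2907) theta=-1363/9065 (≈-0.1504)
|theta_initial|=0.1000 |theta_final|=1363/9065 (≈0.1504) -> increased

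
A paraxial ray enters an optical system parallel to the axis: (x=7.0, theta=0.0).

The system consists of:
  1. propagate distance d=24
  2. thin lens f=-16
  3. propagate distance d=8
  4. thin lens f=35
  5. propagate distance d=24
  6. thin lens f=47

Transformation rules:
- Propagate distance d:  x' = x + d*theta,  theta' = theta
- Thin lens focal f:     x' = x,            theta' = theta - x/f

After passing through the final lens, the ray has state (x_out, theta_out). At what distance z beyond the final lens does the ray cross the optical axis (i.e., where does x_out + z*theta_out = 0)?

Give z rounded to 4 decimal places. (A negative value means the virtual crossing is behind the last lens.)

Initial: x=7.0000 theta=0.0000
After 1 (propagate distance d=24): x=7.0000 theta=0.0000
After 2 (thin lens f=-16): x=7.0000 theta=0.4375
After 3 (propagate distance d=8): x=10.5000 theta=0.4375
After 4 (thin lens f=35): x=10.5000 theta=0.1375
After 5 (propagate distance d=24): x=13.8000 theta=0.1375
After 6 (thin lens f=47): x=13.8000 theta=-587/3760 (≈-0.1561)
z_focus = -x_out/theta_out = -(13.8000)/(-587/3760) = 51888/587 ≈ 88.3952
Rounded to 4 decimal places: z = 88.3952

Answer: 88.3952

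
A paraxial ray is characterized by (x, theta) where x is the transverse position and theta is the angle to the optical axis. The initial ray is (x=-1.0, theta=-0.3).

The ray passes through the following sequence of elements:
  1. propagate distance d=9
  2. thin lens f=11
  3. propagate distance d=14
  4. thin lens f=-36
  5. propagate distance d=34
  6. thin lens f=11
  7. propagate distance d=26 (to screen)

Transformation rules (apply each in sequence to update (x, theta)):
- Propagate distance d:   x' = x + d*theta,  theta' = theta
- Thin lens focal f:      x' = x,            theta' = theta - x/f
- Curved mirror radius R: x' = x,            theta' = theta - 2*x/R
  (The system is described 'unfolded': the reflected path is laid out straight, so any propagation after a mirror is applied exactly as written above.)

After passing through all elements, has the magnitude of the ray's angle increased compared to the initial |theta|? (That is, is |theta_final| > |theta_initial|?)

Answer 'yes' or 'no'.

Initial: x=-1.0000 theta=-0.3000
After 1 (propagate distance d=9): x=-3.7000 theta=-0.3000
After 2 (thin lens f=11): x=-3.7000 theta=2/55 (≈0.0364)
After 3 (propagate distance d=14): x=-351/110 (≈-3.1909) theta=2/55 (≈0.0364)
After 4 (thin lens f=-36): x=-351/110 (≈-3.1909) theta=-23/440 (≈-0.0523)
After 5 (propagate distance d=34): x=-1093/220 (≈-4.9682) theta=-23/440 (≈-0.0523)
After 6 (thin lens f=11): x=-1093/220 (≈-4.9682) theta=1933/4840 (≈0.3994)
After 7 (propagate distance d=26 (to screen)): x=6553/1210 (≈5.4157) theta=1933/4840 (≈0.3994)
|theta_initial|=0.3000 |theta_final|=1933/4840 (≈0.3994) -> increased

Answer: yes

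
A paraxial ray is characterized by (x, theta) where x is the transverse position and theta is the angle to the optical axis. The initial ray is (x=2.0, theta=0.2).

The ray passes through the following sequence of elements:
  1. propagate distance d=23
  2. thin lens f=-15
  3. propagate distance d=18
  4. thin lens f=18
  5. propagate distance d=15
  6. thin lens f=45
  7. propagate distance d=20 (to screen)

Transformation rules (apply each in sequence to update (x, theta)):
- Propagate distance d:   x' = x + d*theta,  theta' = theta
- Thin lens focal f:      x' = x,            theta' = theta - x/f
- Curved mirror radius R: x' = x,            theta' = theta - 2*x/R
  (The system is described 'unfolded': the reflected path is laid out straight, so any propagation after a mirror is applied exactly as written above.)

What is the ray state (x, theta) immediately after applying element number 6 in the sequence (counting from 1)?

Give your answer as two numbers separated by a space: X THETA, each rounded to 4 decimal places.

Answer: 12.6200 -0.6471

Derivation:
Initial: x=2.0000 theta=0.2000
After 1 (propagate distance d=23): x=6.6000 theta=0.2000
After 2 (thin lens f=-15): x=6.6000 theta=0.6400
After 3 (propagate distance d=18): x=18.1200 theta=0.6400
After 4 (thin lens f=18): x=18.1200 theta=-11/30 (≈-0.3667)
After 5 (propagate distance d=15): x=12.6200 theta=-11/30 (≈-0.3667)
After 6 (thin lens f=45): x=12.6200 theta=-728/1125 (≈-0.6471)
Rounded to 4 decimal places: x = 12.6200, theta = -0.6471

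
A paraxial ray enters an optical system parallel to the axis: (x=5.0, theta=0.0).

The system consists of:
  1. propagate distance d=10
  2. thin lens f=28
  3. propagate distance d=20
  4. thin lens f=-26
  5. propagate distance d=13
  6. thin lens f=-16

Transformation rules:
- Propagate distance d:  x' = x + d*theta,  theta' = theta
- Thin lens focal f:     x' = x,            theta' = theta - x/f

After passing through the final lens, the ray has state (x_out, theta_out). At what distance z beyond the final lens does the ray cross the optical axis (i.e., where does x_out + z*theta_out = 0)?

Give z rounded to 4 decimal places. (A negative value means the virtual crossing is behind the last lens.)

Initial: x=5.0000 theta=0.0000
After 1 (propagate distance d=10): x=5.0000 theta=0.0000
After 2 (thin lens f=28): x=5.0000 theta=-5/28 (≈-0.1786)
After 3 (propagate distance d=20): x=10/7 (≈1.4286) theta=-5/28 (≈-0.1786)
After 4 (thin lens f=-26): x=10/7 (≈1.4286) theta=-45/364 (≈-0.1236)
After 5 (propagate distance d=13): x=-5/28 (≈-0.1786) theta=-45/364 (≈-0.1236)
After 6 (thin lens f=-16): x=-5/28 (≈-0.1786) theta=-785/5824 (≈-0.1348)
z_focus = -x_out/theta_out = -(-5/28)/(-785/5824) = -208/157 ≈ -1.3248
Rounded to 4 decimal places: z = -1.3248

Answer: -1.3248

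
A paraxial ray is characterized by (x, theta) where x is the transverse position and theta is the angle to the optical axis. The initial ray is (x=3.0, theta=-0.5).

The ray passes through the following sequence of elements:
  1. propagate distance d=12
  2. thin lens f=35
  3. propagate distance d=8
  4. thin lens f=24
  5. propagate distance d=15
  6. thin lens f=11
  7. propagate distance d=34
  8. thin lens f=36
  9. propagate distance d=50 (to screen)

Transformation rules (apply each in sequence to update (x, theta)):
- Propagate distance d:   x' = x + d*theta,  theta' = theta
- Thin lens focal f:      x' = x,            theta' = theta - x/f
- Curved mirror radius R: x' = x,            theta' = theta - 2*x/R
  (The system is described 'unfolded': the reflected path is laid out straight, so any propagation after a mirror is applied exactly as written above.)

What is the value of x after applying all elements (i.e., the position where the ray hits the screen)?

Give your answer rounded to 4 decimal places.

Initial: x=3.0000 theta=-0.5000
After 1 (propagate distance d=12): x=-3.0000 theta=-0.5000
After 2 (thin lens f=35): x=-3.0000 theta=-29/70 (≈-0.4143)
After 3 (propagate distance d=8): x=-221/35 (≈-6.3143) theta=-29/70 (≈-0.4143)
After 4 (thin lens f=24): x=-221/35 (≈-6.3143) theta=-127/840 (≈-0.1512)
After 5 (propagate distance d=15): x=-2403/280 (≈-8.5821) theta=-127/840 (≈-0.1512)
After 6 (thin lens f=11): x=-2403/280 (≈-8.5821) theta=1453/2310 (≈0.6290)
After 7 (propagate distance d=34): x=118309/9240 (≈12.8040) theta=1453/2310 (≈0.6290)
After 8 (thin lens f=36): x=118309/9240 (≈12.8040) theta=12989/47520 (≈0.2733)
After 9 (propagate distance d=50 (to screen)): x=4402637/166320 (≈26.4709) theta=12989/47520 (≈0.2733)
Rounded to 4 decimal places: x = 26.4709

Answer: 26.4709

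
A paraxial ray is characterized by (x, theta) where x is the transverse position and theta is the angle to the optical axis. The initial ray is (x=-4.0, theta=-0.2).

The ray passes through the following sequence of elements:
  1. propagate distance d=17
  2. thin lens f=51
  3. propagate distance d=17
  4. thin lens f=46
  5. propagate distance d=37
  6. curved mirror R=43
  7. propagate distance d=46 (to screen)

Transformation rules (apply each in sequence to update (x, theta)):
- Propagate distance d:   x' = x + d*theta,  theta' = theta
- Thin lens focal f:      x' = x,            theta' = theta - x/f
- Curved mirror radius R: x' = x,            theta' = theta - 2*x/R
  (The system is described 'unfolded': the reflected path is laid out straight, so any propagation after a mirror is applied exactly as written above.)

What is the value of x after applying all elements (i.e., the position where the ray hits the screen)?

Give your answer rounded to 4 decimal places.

Initial: x=-4.0000 theta=-0.2000
After 1 (propagate distance d=17): x=-7.4000 theta=-0.2000
After 2 (thin lens f=51): x=-7.4000 theta=-14/255 (≈-0.0549)
After 3 (propagate distance d=17): x=-25/3 (≈-8.3333) theta=-14/255 (≈-0.0549)
After 4 (thin lens f=46): x=-25/3 (≈-8.3333) theta=1481/11730 (≈0.1263)
After 5 (propagate distance d=37): x=-42953/11730 (≈-3.6618) theta=1481/11730 (≈0.1263)
After 6 (curved mirror R=43): x=-42953/11730 (≈-3.6618) theta=49863/168130 (≈0.2966)
After 7 (propagate distance d=46 (to screen)): x=1006823/100878 (≈9.9806) theta=49863/168130 (≈0.2966)
Rounded to 4 decimal places: x = 9.9806

Answer: 9.9806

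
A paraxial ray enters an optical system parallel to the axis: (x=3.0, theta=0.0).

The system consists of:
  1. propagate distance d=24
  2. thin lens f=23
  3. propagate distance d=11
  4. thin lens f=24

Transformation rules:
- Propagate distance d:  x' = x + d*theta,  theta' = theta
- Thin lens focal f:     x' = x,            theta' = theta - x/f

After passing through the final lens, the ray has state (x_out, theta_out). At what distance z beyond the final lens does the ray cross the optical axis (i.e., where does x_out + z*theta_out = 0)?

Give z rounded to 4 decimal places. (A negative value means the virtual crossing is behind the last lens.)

Answer: 8.0000

Derivation:
Initial: x=3.0000 theta=0.0000
After 1 (propagate distance d=24): x=3.0000 theta=0.0000
After 2 (thin lens f=23): x=3.0000 theta=-3/23 (≈-0.1304)
After 3 (propagate distance d=11): x=36/23 (≈1.5652) theta=-3/23 (≈-0.1304)
After 4 (thin lens f=24): x=36/23 (≈1.5652) theta=-9/46 (≈-0.1957)
z_focus = -x_out/theta_out = -(36/23)/(-9/46) = 8.0000
Rounded to 4 decimal places: z = 8.0000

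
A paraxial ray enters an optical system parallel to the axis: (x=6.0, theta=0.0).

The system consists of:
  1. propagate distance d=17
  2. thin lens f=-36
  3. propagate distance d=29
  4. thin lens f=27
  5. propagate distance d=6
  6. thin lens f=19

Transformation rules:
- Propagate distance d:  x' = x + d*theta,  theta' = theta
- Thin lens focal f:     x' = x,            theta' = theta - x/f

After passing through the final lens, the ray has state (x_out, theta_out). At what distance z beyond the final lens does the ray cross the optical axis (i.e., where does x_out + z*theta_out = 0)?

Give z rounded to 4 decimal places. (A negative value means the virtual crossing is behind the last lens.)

Answer: 12.9004

Derivation:
Initial: x=6.0000 theta=0.0000
After 1 (propagate distance d=17): x=6.0000 theta=0.0000
After 2 (thin lens f=-36): x=6.0000 theta=1/6 (≈0.1667)
After 3 (propagate distance d=29): x=65/6 (≈10.8333) theta=1/6 (≈0.1667)
After 4 (thin lens f=27): x=65/6 (≈10.8333) theta=-19/81 (≈-0.2346)
After 5 (propagate distance d=6): x=509/54 (≈9.4259) theta=-19/81 (≈-0.2346)
After 6 (thin lens f=19): x=509/54 (≈9.4259) theta=-2249/3078 (≈-0.7307)
z_focus = -x_out/theta_out = -(509/54)/(-2249/3078) = 29013/2249 ≈ 12.9004
Rounded to 4 decimal places: z = 12.9004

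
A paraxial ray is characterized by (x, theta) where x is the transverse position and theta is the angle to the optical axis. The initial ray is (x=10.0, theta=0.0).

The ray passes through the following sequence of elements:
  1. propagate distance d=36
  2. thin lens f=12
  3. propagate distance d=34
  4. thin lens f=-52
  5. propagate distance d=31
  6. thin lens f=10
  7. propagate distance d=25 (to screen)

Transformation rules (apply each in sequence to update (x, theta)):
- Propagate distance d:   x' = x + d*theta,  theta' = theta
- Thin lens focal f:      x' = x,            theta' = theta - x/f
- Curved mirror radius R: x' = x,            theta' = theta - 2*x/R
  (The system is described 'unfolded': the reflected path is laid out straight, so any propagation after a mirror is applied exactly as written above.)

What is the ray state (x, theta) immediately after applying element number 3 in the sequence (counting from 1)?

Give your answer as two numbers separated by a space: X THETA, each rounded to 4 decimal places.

Initial: x=10.0000 theta=0.0000
After 1 (propagate distance d=36): x=10.0000 theta=0.0000
After 2 (thin lens f=12): x=10.0000 theta=-5/6 (≈-0.8333)
After 3 (propagate distance d=34): x=-55/3 (≈-18.3333) theta=-5/6 (≈-0.8333)
Rounded to 4 decimal places: x = -18.3333, theta = -0.8333

Answer: -18.3333 -0.8333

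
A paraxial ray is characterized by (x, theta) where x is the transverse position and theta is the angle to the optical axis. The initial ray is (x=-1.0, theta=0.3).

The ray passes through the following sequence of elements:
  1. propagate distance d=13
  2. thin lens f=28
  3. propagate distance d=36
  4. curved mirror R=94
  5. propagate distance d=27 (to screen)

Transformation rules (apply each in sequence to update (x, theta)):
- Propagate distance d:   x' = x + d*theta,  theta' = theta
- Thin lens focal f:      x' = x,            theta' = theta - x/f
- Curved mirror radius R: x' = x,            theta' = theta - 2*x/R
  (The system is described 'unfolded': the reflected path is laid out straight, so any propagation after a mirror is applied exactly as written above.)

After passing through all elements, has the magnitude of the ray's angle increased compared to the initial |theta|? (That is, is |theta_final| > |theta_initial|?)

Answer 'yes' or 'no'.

Answer: no

Derivation:
Initial: x=-1.0000 theta=0.3000
After 1 (propagate distance d=13): x=2.9000 theta=0.3000
After 2 (thin lens f=28): x=2.9000 theta=11/56 (≈0.1964)
After 3 (propagate distance d=36): x=349/35 (≈9.9714) theta=11/56 (≈0.1964)
After 4 (curved mirror R=94): x=349/35 (≈9.9714) theta=-207/13160 (≈-0.0157)
After 5 (propagate distance d=27 (to screen)): x=25127/2632 (≈9.5467) theta=-207/13160 (≈-0.0157)
|theta_initial|=0.3000 |theta_final|=207/13160 (≈0.0157) -> not increased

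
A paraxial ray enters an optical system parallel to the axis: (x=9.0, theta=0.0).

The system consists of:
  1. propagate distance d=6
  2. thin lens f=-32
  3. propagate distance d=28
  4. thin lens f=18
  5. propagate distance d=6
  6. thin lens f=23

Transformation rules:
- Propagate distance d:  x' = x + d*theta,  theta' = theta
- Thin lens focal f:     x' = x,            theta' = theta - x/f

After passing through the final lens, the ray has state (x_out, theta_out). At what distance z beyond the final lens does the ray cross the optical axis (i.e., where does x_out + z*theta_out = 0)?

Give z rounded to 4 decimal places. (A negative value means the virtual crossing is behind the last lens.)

Initial: x=9.0000 theta=0.0000
After 1 (propagate distance d=6): x=9.0000 theta=0.0000
After 2 (thin lens f=-32): x=9.0000 theta=9/32 (≈0.2813)
After 3 (propagate distance d=28): x=16.8750 theta=9/32 (≈0.2813)
After 4 (thin lens f=18): x=16.8750 theta=-21/32 (≈-0.6563)
After 5 (propagate distance d=6): x=12.9375 theta=-21/32 (≈-0.6563)
After 6 (thin lens f=23): x=12.9375 theta=-39/32 (≈-1.2188)
z_focus = -x_out/theta_out = -(12.9375)/(-39/32) = 138/13 ≈ 10.6154
Rounded to 4 decimal places: z = 10.6154

Answer: 10.6154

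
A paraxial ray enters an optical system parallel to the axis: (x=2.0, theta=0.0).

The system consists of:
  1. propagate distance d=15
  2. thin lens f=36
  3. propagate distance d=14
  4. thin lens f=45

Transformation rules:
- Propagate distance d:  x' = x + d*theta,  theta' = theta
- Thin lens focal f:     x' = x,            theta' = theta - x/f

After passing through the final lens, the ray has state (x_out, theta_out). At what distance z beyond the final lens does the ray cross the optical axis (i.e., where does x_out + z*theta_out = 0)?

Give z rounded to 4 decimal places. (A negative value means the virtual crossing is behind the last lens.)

Initial: x=2.0000 theta=0.0000
After 1 (propagate distance d=15): x=2.0000 theta=0.0000
After 2 (thin lens f=36): x=2.0000 theta=-1/18 (≈-0.0556)
After 3 (propagate distance d=14): x=11/9 (≈1.2222) theta=-1/18 (≈-0.0556)
After 4 (thin lens f=45): x=11/9 (≈1.2222) theta=-67/810 (≈-0.0827)
z_focus = -x_out/theta_out = -(11/9)/(-67/810) = 990/67 ≈ 14.7761
Rounded to 4 decimal places: z = 14.7761

Answer: 14.7761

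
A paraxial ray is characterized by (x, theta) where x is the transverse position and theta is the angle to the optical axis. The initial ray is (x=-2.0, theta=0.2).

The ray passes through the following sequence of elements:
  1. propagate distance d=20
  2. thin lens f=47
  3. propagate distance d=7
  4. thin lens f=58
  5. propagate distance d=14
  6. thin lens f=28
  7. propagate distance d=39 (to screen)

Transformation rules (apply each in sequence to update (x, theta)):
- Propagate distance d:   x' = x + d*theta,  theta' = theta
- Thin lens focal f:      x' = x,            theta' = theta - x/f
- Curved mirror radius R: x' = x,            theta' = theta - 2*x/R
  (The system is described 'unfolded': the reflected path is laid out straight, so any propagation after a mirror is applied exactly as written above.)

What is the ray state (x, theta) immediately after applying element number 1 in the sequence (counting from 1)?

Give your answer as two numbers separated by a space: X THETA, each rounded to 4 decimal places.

Answer: 2.0000 0.2000

Derivation:
Initial: x=-2.0000 theta=0.2000
After 1 (propagate distance d=20): x=2.0000 theta=0.2000
Rounded to 4 decimal places: x = 2.0000, theta = 0.2000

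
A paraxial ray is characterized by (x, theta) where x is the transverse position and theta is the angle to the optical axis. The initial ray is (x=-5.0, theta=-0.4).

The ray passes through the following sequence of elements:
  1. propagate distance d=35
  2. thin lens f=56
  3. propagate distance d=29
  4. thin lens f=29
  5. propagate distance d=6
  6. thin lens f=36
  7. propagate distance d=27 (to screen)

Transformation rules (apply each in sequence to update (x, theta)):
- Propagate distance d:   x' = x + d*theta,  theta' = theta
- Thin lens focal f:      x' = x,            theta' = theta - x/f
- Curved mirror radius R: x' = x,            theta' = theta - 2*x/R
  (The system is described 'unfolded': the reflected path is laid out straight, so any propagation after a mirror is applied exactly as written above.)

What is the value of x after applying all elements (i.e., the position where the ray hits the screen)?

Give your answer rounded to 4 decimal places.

Answer: 13.4822

Derivation:
Initial: x=-5.0000 theta=-0.4000
After 1 (propagate distance d=35): x=-19.0000 theta=-0.4000
After 2 (thin lens f=56): x=-19.0000 theta=-17/280 (≈-0.0607)
After 3 (propagate distance d=29): x=-5813/280 (≈-20.7607) theta=-17/280 (≈-0.0607)
After 4 (thin lens f=29): x=-5813/280 (≈-20.7607) theta=19/29 (≈0.6552)
After 5 (propagate distance d=6): x=-136657/8120 (≈-16.8297) theta=19/29 (≈0.6552)
After 6 (thin lens f=36): x=-136657/8120 (≈-16.8297) theta=328177/292320 (≈1.1227)
After 7 (propagate distance d=27 (to screen)): x=437903/32480 (≈13.4822) theta=328177/292320 (≈1.1227)
Rounded to 4 decimal places: x = 13.4822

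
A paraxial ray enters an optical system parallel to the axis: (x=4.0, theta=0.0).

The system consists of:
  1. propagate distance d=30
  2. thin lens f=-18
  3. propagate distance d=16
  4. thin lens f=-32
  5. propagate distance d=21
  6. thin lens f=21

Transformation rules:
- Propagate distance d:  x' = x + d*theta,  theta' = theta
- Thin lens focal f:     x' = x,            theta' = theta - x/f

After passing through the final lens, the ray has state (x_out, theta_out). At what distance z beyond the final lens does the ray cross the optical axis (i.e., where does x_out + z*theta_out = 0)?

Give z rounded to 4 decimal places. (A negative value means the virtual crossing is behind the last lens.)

Answer: 47.7518

Derivation:
Initial: x=4.0000 theta=0.0000
After 1 (propagate distance d=30): x=4.0000 theta=0.0000
After 2 (thin lens f=-18): x=4.0000 theta=2/9 (≈0.2222)
After 3 (propagate distance d=16): x=68/9 (≈7.5556) theta=2/9 (≈0.2222)
After 4 (thin lens f=-32): x=68/9 (≈7.5556) theta=11/24 (≈0.4583)
After 5 (propagate distance d=21): x=1237/72 (≈17.1806) theta=11/24 (≈0.4583)
After 6 (thin lens f=21): x=1237/72 (≈17.1806) theta=-68/189 (≈-0.3598)
z_focus = -x_out/theta_out = -(1237/72)/(-68/189) = 25977/544 ≈ 47.7518
Rounded to 4 decimal places: z = 47.7518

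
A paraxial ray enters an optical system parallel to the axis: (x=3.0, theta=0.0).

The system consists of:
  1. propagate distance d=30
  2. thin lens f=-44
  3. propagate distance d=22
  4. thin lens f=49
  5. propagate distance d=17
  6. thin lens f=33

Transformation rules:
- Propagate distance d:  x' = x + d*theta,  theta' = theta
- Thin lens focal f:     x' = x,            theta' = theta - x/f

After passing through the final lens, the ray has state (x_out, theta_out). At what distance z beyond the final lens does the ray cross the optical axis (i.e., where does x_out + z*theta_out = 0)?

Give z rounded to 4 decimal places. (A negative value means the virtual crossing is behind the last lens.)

Initial: x=3.0000 theta=0.0000
After 1 (propagate distance d=30): x=3.0000 theta=0.0000
After 2 (thin lens f=-44): x=3.0000 theta=3/44 (≈0.0682)
After 3 (propagate distance d=22): x=4.5000 theta=3/44 (≈0.0682)
After 4 (thin lens f=49): x=4.5000 theta=-51/2156 (≈-0.0237)
After 5 (propagate distance d=17): x=8835/2156 (≈4.0979) theta=-51/2156 (≈-0.0237)
After 6 (thin lens f=33): x=8835/2156 (≈4.0979) theta=-1753/11858 (≈-0.1478)
z_focus = -x_out/theta_out = -(8835/2156)/(-1753/11858) = 97185/3506 ≈ 27.7196
Rounded to 4 decimal places: z = 27.7196

Answer: 27.7196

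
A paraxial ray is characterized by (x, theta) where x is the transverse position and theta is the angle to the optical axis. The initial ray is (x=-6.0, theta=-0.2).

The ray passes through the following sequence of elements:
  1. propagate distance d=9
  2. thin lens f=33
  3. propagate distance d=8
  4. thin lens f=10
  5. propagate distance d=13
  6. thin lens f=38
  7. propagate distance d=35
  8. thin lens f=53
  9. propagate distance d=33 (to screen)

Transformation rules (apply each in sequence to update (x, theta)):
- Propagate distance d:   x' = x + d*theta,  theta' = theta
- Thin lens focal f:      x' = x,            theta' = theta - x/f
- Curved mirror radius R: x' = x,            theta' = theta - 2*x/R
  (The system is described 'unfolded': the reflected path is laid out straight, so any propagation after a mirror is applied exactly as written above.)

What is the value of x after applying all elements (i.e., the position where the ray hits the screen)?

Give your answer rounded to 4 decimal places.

Initial: x=-6.0000 theta=-0.2000
After 1 (propagate distance d=9): x=-7.8000 theta=-0.2000
After 2 (thin lens f=33): x=-7.8000 theta=2/55 (≈0.0364)
After 3 (propagate distance d=8): x=-413/55 (≈-7.5091) theta=2/55 (≈0.0364)
After 4 (thin lens f=10): x=-413/55 (≈-7.5091) theta=433/550 (≈0.7873)
After 5 (propagate distance d=13): x=1499/550 (≈2.7255) theta=433/550 (≈0.7873)
After 6 (thin lens f=38): x=1499/550 (≈2.7255) theta=2991/4180 (≈0.7156)
After 7 (propagate distance d=35): x=580387/20900 (≈27.7697) theta=2991/4180 (≈0.7156)
After 8 (thin lens f=53): x=580387/20900 (≈27.7697) theta=53057/276925 (≈0.1916)
After 9 (propagate distance d=33 (to screen)): x=7552807/221540 (≈34.0923) theta=53057/276925 (≈0.1916)
Rounded to 4 decimal places: x = 34.0923

Answer: 34.0923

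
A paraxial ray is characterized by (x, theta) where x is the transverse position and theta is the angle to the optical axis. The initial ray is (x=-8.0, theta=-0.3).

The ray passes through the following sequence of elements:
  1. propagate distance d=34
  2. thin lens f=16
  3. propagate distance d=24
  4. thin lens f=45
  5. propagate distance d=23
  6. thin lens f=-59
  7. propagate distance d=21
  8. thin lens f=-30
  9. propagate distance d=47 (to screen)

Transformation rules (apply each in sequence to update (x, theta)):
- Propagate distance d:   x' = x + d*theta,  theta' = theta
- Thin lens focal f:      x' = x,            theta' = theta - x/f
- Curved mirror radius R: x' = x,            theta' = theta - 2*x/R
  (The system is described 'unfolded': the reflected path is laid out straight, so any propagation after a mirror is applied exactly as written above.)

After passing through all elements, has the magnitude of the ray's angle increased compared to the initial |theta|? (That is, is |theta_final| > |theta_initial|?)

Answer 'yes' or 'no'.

Answer: yes

Derivation:
Initial: x=-8.0000 theta=-0.3000
After 1 (propagate distance d=34): x=-18.2000 theta=-0.3000
After 2 (thin lens f=16): x=-18.2000 theta=0.8375
After 3 (propagate distance d=24): x=1.9000 theta=0.8375
After 4 (thin lens f=45): x=1.9000 theta=2863/3600 (≈0.7953)
After 5 (propagate distance d=23): x=72689/3600 (≈20.1914) theta=2863/3600 (≈0.7953)
After 6 (thin lens f=-59): x=72689/3600 (≈20.1914) theta=120803/106200 (≈1.1375)
After 7 (propagate distance d=21): x=9362377/212400 (≈44.0790) theta=120803/106200 (≈1.1375)
After 8 (thin lens f=-30): x=9362377/212400 (≈44.0790) theta=16610557/6372000 (≈2.6068)
After 9 (propagate distance d=47 (to screen)): x=1061567489/6372000 (≈166.5988) theta=16610557/6372000 (≈2.6068)
|theta_initial|=0.3000 |theta_final|=16610557/6372000 (≈2.6068) -> increased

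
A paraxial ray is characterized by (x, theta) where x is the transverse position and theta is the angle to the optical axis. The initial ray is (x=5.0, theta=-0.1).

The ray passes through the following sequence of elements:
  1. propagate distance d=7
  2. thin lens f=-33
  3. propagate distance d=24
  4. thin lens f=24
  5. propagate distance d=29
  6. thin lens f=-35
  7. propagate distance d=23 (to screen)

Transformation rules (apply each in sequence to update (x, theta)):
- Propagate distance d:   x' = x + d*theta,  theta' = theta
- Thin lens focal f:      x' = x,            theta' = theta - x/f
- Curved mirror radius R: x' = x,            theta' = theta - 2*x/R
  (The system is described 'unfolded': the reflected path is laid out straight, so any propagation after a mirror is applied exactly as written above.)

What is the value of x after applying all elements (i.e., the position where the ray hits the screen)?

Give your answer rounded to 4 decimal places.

Initial: x=5.0000 theta=-0.1000
After 1 (propagate distance d=7): x=4.3000 theta=-0.1000
After 2 (thin lens f=-33): x=4.3000 theta=1/33 (≈0.0303)
After 3 (propagate distance d=24): x=553/110 (≈5.0273) theta=1/33 (≈0.0303)
After 4 (thin lens f=24): x=553/110 (≈5.0273) theta=-43/240 (≈-0.1792)
After 5 (propagate distance d=29): x=-89/528 (≈-0.1686) theta=-43/240 (≈-0.1792)
After 6 (thin lens f=-35): x=-89/528 (≈-0.1686) theta=-85/462 (≈-0.1840)
After 7 (propagate distance d=23 (to screen)): x=-5421/1232 (≈-4.4002) theta=-85/462 (≈-0.1840)
Rounded to 4 decimal places: x = -4.4002

Answer: -4.4002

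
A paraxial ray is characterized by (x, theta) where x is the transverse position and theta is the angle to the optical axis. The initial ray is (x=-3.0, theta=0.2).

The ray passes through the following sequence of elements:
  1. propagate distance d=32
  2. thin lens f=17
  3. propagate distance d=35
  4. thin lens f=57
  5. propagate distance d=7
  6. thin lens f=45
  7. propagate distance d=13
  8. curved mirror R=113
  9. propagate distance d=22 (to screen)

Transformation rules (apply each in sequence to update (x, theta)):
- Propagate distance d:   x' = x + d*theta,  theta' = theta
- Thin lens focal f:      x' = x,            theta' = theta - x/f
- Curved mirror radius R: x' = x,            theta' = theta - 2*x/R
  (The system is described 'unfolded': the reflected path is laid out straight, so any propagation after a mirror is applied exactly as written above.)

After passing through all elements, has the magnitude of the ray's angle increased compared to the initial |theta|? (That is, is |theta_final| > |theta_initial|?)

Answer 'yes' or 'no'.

Initial: x=-3.0000 theta=0.2000
After 1 (propagate distance d=32): x=3.4000 theta=0.2000
After 2 (thin lens f=17): x=3.4000 theta=0.0000
After 3 (propagate distance d=35): x=3.4000 theta=0.0000
After 4 (thin lens f=57): x=3.4000 theta=-17/285 (≈-0.0596)
After 5 (propagate distance d=7): x=170/57 (≈2.9825) theta=-17/285 (≈-0.0596)
After 6 (thin lens f=45): x=170/57 (≈2.9825) theta=-17/135 (≈-0.1259)
After 7 (propagate distance d=13): x=3451/2565 (≈1.3454) theta=-17/135 (≈-0.1259)
After 8 (curved mirror R=113): x=3451/2565 (≈1.3454) theta=-14467/96615 (≈-0.1497)
After 9 (propagate distance d=22 (to screen)): x=-564859/289845 (≈-1.9488) theta=-14467/96615 (≈-0.1497)
|theta_initial|=0.2000 |theta_final|=14467/96615 (≈0.1497) -> not increased

Answer: no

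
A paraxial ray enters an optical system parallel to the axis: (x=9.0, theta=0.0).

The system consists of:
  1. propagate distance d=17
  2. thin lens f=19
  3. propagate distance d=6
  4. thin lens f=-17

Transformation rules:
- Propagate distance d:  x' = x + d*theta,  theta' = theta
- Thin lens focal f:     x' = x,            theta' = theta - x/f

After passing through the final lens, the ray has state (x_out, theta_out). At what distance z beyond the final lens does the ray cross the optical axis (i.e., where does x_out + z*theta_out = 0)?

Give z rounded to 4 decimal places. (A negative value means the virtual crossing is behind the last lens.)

Initial: x=9.0000 theta=0.0000
After 1 (propagate distance d=17): x=9.0000 theta=0.0000
After 2 (thin lens f=19): x=9.0000 theta=-9/19 (≈-0.4737)
After 3 (propagate distance d=6): x=117/19 (≈6.1579) theta=-9/19 (≈-0.4737)
After 4 (thin lens f=-17): x=117/19 (≈6.1579) theta=-36/323 (≈-0.1115)
z_focus = -x_out/theta_out = -(117/19)/(-36/323) = 55.2500
Rounded to 4 decimal places: z = 55.2500

Answer: 55.2500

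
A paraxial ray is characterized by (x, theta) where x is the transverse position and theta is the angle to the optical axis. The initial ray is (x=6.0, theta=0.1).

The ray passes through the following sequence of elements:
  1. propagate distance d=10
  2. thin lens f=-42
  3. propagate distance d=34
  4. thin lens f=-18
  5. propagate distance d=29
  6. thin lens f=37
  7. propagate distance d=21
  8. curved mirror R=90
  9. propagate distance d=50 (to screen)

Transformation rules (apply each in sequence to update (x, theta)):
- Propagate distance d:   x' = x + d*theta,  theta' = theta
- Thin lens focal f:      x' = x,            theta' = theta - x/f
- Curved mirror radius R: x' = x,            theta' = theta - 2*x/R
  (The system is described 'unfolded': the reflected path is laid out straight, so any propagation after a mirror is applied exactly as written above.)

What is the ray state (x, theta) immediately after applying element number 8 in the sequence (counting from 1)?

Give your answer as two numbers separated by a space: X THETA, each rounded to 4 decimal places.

Initial: x=6.0000 theta=0.1000
After 1 (propagate distance d=10): x=7.0000 theta=0.1000
After 2 (thin lens f=-42): x=7.0000 theta=4/15 (≈0.2667)
After 3 (propagate distance d=34): x=241/15 (≈16.0667) theta=4/15 (≈0.2667)
After 4 (thin lens f=-18): x=241/15 (≈16.0667) theta=313/270 (≈1.1593)
After 5 (propagate distance d=29): x=2683/54 (≈49.6852) theta=313/270 (≈1.1593)
After 6 (thin lens f=37): x=2683/54 (≈49.6852) theta=-917/4995 (≈-0.1836)
After 7 (propagate distance d=21): x=457841/9990 (≈45.8299) theta=-917/4995 (≈-0.1836)
After 8 (curved mirror R=90): x=457841/9990 (≈45.8299) theta=-540371/449550 (≈-1.2020)
Rounded to 4 decimal places: x = 45.8299, theta = -1.2020

Answer: 45.8299 -1.2020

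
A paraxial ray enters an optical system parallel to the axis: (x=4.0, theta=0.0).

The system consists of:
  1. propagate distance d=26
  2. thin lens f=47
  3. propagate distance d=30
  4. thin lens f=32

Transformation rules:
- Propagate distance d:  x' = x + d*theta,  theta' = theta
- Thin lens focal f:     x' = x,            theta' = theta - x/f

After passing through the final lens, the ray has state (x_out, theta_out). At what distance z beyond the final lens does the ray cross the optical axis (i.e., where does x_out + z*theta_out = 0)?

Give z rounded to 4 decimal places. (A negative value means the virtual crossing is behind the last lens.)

Initial: x=4.0000 theta=0.0000
After 1 (propagate distance d=26): x=4.0000 theta=0.0000
After 2 (thin lens f=47): x=4.0000 theta=-4/47 (≈-0.0851)
After 3 (propagate distance d=30): x=68/47 (≈1.4468) theta=-4/47 (≈-0.0851)
After 4 (thin lens f=32): x=68/47 (≈1.4468) theta=-49/376 (≈-0.1303)
z_focus = -x_out/theta_out = -(68/47)/(-49/376) = 544/49 ≈ 11.1020
Rounded to 4 decimal places: z = 11.1020

Answer: 11.1020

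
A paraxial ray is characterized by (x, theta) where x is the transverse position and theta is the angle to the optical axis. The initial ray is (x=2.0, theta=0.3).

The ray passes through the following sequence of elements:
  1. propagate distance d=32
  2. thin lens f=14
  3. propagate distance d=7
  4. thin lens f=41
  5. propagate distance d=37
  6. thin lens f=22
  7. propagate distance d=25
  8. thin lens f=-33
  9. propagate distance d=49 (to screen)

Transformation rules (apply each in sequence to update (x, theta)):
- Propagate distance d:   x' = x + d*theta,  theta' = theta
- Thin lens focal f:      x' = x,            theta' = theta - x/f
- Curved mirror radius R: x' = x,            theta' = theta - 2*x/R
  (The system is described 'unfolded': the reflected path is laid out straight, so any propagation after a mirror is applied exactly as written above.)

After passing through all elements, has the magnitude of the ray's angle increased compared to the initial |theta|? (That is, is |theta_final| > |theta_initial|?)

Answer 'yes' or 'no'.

Initial: x=2.0000 theta=0.3000
After 1 (propagate distance d=32): x=11.6000 theta=0.3000
After 2 (thin lens f=14): x=11.6000 theta=-37/70 (≈-0.5286)
After 3 (propagate distance d=7): x=7.9000 theta=-37/70 (≈-0.5286)
After 4 (thin lens f=41): x=7.9000 theta=-207/287 (≈-0.7213)
After 5 (propagate distance d=37): x=-53917/2870 (≈-18.7864) theta=-207/287 (≈-0.7213)
After 6 (thin lens f=22): x=-53917/2870 (≈-18.7864) theta=8377/63140 (≈0.1327)
After 7 (propagate distance d=25): x=-976749/63140 (≈-15.4696) theta=8377/63140 (≈0.1327)
After 8 (thin lens f=-33): x=-976749/63140 (≈-15.4696) theta=-8337/24805 (≈-0.3361)
After 9 (propagate distance d=49 (to screen)): x=-22182603/694540 (≈-31.9386) theta=-8337/24805 (≈-0.3361)
|theta_initial|=0.3000 |theta_final|=8337/24805 (≈0.3361) -> increased

Answer: yes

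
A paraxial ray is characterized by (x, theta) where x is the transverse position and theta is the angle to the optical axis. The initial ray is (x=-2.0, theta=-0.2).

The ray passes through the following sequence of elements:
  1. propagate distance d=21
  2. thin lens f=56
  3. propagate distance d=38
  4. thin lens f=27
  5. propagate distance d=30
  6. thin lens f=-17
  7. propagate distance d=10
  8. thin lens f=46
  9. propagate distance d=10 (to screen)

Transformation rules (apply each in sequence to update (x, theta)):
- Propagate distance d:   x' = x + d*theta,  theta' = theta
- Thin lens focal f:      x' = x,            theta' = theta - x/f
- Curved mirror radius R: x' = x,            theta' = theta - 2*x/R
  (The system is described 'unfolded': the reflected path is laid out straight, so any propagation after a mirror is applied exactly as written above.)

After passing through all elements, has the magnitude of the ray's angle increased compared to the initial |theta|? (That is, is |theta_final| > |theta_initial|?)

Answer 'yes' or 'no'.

Initial: x=-2.0000 theta=-0.2000
After 1 (propagate distance d=21): x=-6.2000 theta=-0.2000
After 2 (thin lens f=56): x=-6.2000 theta=-5/56 (≈-0.0893)
After 3 (propagate distance d=38): x=-1343/140 (≈-9.5929) theta=-5/56 (≈-0.0893)
After 4 (thin lens f=27): x=-1343/140 (≈-9.5929) theta=2011/7560 (≈0.2660)
After 5 (propagate distance d=30): x=-508/315 (≈-1.6127) theta=2011/7560 (≈0.2660)
After 6 (thin lens f=-17): x=-508/315 (≈-1.6127) theta=4399/25704 (≈0.1711)
After 7 (propagate distance d=10): x=6343/64260 (≈0.0987) theta=4399/25704 (≈0.1711)
After 8 (thin lens f=46): x=6343/64260 (≈0.0987) theta=83257/492660 (≈0.1690)
After 9 (propagate distance d=10 (to screen)): x=377657/211140 (≈1.7887) theta=83257/492660 (≈0.1690)
|theta_initial|=0.2000 |theta_final|=83257/492660 (≈0.1690) -> not increased

Answer: no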